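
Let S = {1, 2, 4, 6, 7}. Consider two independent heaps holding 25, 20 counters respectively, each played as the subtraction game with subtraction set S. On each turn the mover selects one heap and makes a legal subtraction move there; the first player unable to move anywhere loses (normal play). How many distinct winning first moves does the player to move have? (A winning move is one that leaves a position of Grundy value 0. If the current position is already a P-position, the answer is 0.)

All heaps use S = {1, 2, 4, 6, 7}:
G(0) = 0
G(1) = mex{0} = 1
G(2) = mex{1,0} = 2
G(3) = mex{2,1} = 0
G(4) = mex{0,2,0} = 1
G(5) = mex{1,0,1} = 2
G(6) = mex{2,1,2,0} = 3
G(7) = mex{3,2,0,1,0} = 4
G(8) = mex{4,3,1,2,1} = 0
G(9) = mex{0,4,2,0,2} = 1
G(10) = mex{1,0,3,1,0} = 2
G(11) = mex{2,1,4,2,1} = 0
G(12) = mex{0,2,0,3,2} = 1
G(13) = mex{1,0,1,4,3} = 2
G(14) = mex{2,1,2,0,4} = 3
G(15) = mex{3,2,0,1,0} = 4
G(16) = mex{4,3,1,2,1} = 0
G(17) = mex{0,4,2,0,2} = 1
G(18) = mex{1,0,3,1,0} = 2
G(19) = mex{2,1,4,2,1} = 0
G(20) = mex{0,2,0,3,2} = 1
G(21) = mex{1,0,1,4,3} = 2
G(22) = mex{2,1,2,0,4} = 3
G(23) = mex{3,2,0,1,0} = 4
G(24) = mex{4,3,1,2,1} = 0
G(25) = mex{0,4,2,0,2} = 1
Heap A: G(25) = 1.
Heap B: G(20) = 1.
Combined Grundy value = 1 ⊕ 1 = 0.
A winning move leaves total XOR = 0, i.e. changes one component's Grundy value g to g ⊕ X where X is the current total.
Heap A: target g' = 1⊕0 = 1, but every legal move changes the Grundy value (mex property), so 0 moves.
Heap B: target g' = 1⊕0 = 1, but every legal move changes the Grundy value (mex property), so 0 moves.

0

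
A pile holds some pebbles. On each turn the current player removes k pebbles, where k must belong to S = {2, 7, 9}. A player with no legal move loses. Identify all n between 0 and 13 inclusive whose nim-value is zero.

G(0) = 0
G(1) = mex{} = 0
G(2) = mex{0} = 1
G(3) = mex{0} = 1
G(4) = mex{1} = 0
G(5) = mex{1} = 0
G(6) = mex{0} = 1
G(7) = mex{0,0} = 1
G(8) = mex{1,0} = 2
G(9) = mex{1,1,0} = 2
G(10) = mex{2,1,0} = 3
G(11) = mex{2,0,1} = 3
G(12) = mex{3,0,1} = 2
G(13) = mex{3,1,0} = 2
P-positions are exactly the n with G(n) = 0.

0, 1, 4, 5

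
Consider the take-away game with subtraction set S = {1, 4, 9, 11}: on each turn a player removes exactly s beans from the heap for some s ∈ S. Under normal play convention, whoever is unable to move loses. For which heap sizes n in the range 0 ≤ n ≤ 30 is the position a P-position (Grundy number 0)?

0, 2, 5, 7, 10, 12, 15, 17, 20, 22, 25, 27, 30

n :  0  1  2  3  4  5  6  7  8  9 10 11 12 13 14 15 16 17 18 19 20 21 22 23 24 25 26 27 28 29 30
G :  0  1  0  1  2  0  1  0  1  2  0  1  0  1  2  0  1  0  1  2  0  1  0  1  2  0  1  0  1  2  0
P-positions are exactly the n with G(n) = 0.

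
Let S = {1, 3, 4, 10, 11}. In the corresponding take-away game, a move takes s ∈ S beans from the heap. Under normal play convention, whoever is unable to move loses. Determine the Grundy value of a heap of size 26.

3

G(0) = 0
G(1) = mex{0} = 1
G(2) = mex{1} = 0
G(3) = mex{0,0} = 1
G(4) = mex{1,1,0} = 2
G(5) = mex{2,0,1} = 3
G(6) = mex{3,1,0} = 2
G(7) = mex{2,2,1} = 0
G(8) = mex{0,3,2} = 1
G(9) = mex{1,2,3} = 0
G(10) = mex{0,0,2,0} = 1
G(11) = mex{1,1,0,1,0} = 2
G(12) = mex{2,0,1,0,1} = 3
G(13) = mex{3,1,0,1,0} = 2
G(14) = mex{2,2,1,2,1} = 0
G(15) = mex{0,3,2,3,2} = 1
G(16) = mex{1,2,3,2,3} = 0
G(17) = mex{0,0,2,0,2} = 1
G(18) = mex{1,1,0,1,0} = 2
G(19) = mex{2,0,1,0,1} = 3
G(20) = mex{3,1,0,1,0} = 2
G(21) = mex{2,2,1,2,1} = 0
G(22) = mex{0,3,2,3,2} = 1
G(23) = mex{1,2,3,2,3} = 0
G(24) = mex{0,0,2,0,2} = 1
G(25) = mex{1,1,0,1,0} = 2
G(26) = mex{2,0,1,0,1} = 3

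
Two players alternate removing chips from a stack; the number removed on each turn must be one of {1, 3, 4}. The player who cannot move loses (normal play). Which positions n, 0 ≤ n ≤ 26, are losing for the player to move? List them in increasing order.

n :  0  1  2  3  4  5  6  7  8  9 10 11 12 13 14 15 16 17 18 19 20 21 22 23 24 25 26
G :  0  1  0  1  2  3  2  0  1  0  1  2  3  2  0  1  0  1  2  3  2  0  1  0  1  2  3
P-positions are exactly the n with G(n) = 0.

0, 2, 7, 9, 14, 16, 21, 23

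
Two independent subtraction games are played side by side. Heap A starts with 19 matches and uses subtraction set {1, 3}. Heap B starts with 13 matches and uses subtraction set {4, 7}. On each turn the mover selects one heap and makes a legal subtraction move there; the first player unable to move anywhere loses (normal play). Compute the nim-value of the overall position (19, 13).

Heap A, S = {1, 3}:
n :  0  1  2  3  4  5  6  7  8  9 10 11 12 13 14 15 16 17 18 19
G :  0  1  0  1  0  1  0  1  0  1  0  1  0  1  0  1  0  1  0  1
G_A(19) = 1.
Heap B, S = {4, 7}:
n :  0  1  2  3  4  5  6  7  8  9 10 11 12 13
G :  0  0  0  0  1  1  1  1  2  2  2  0  0  0
G_B(13) = 0.
Combined Grundy value = 1 ⊕ 0 = 1.

1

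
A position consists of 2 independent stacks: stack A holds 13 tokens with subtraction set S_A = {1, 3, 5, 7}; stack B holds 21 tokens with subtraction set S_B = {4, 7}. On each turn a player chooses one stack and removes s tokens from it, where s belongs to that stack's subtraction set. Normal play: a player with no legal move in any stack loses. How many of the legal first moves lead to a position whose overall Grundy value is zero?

1

Stack A, S = {1, 3, 5, 7}:
G(0) = 0
G(1) = mex{0} = 1
G(2) = mex{1} = 0
G(3) = mex{0,0} = 1
G(4) = mex{1,1} = 0
G(5) = mex{0,0,0} = 1
G(6) = mex{1,1,1} = 0
G(7) = mex{0,0,0,0} = 1
G(8) = mex{1,1,1,1} = 0
G(9) = mex{0,0,0,0} = 1
G(10) = mex{1,1,1,1} = 0
G(11) = mex{0,0,0,0} = 1
G(12) = mex{1,1,1,1} = 0
G(13) = mex{0,0,0,0} = 1
G_A(13) = 1.
Stack B, S = {4, 7}:
n :  0  1  2  3  4  5  6  7  8  9 10 11 12 13 14 15 16 17 18 19 20 21
G :  0  0  0  0  1  1  1  1  2  2  2  0  0  0  0  1  1  1  1  2  2  2
G_B(21) = 2.
Combined Grundy value = 1 ⊕ 2 = 3.
A winning move leaves total XOR = 0, i.e. changes one component's Grundy value g to g ⊕ X where X is the current total.
Stack A: need g' = 1⊕3 = 2. Options: 13−1→G=0, 13−3→G=0, 13−5→G=0, 13−7→G=0. Hits: 0.
Stack B: need g' = 2⊕3 = 1. Options: 21−4→G=1, 21−7→G=0. Hits: 1.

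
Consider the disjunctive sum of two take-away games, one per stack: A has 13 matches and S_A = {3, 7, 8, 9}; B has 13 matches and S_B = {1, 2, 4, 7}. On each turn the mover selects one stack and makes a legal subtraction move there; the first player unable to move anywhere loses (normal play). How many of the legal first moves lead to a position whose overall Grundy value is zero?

3

Stack A, S = {3, 7, 8, 9}:
G(0) = 0
G(1) = mex{} = 0
G(2) = mex{} = 0
G(3) = mex{0} = 1
G(4) = mex{0} = 1
G(5) = mex{0} = 1
G(6) = mex{1} = 0
G(7) = mex{1,0} = 2
G(8) = mex{1,0,0} = 2
G(9) = mex{0,0,0,0} = 1
G(10) = mex{2,1,0,0} = 3
G(11) = mex{2,1,1,0} = 3
G(12) = mex{1,1,1,1} = 0
G(13) = mex{3,0,1,1} = 2
G_A(13) = 2.
Stack B, S = {1, 2, 4, 7}:
G(0) = 0
G(1) = mex{0} = 1
G(2) = mex{1,0} = 2
G(3) = mex{2,1} = 0
G(4) = mex{0,2,0} = 1
G(5) = mex{1,0,1} = 2
G(6) = mex{2,1,2} = 0
G(7) = mex{0,2,0,0} = 1
G(8) = mex{1,0,1,1} = 2
G(9) = mex{2,1,2,2} = 0
G(10) = mex{0,2,0,0} = 1
G(11) = mex{1,0,1,1} = 2
G(12) = mex{2,1,2,2} = 0
G(13) = mex{0,2,0,0} = 1
G_B(13) = 1.
Combined Grundy value = 2 ⊕ 1 = 3.
A winning move leaves total XOR = 0, i.e. changes one component's Grundy value g to g ⊕ X where X is the current total.
Stack A: need g' = 2⊕3 = 1. Options: 13−3→G=3, 13−7→G=0, 13−8→G=1, 13−9→G=1. Hits: 2.
Stack B: need g' = 1⊕3 = 2. Options: 13−1→G=0, 13−2→G=2, 13−4→G=0, 13−7→G=0. Hits: 1.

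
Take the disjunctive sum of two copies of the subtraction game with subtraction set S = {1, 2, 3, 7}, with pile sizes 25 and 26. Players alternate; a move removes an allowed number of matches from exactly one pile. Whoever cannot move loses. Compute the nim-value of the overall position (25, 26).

All piles use S = {1, 2, 3, 7}:
G(0) = 0
G(1) = mex{0} = 1
G(2) = mex{1,0} = 2
G(3) = mex{2,1,0} = 3
G(4) = mex{3,2,1} = 0
G(5) = mex{0,3,2} = 1
G(6) = mex{1,0,3} = 2
G(7) = mex{2,1,0,0} = 3
G(8) = mex{3,2,1,1} = 0
G(9) = mex{0,3,2,2} = 1
G(10) = mex{1,0,3,3} = 2
G(11) = mex{2,1,0,0} = 3
G(12) = mex{3,2,1,1} = 0
G(13) = mex{0,3,2,2} = 1
G(14) = mex{1,0,3,3} = 2
G(15) = mex{2,1,0,0} = 3
G(16) = mex{3,2,1,1} = 0
G(17) = mex{0,3,2,2} = 1
G(18) = mex{1,0,3,3} = 2
G(19) = mex{2,1,0,0} = 3
G(20) = mex{3,2,1,1} = 0
G(21) = mex{0,3,2,2} = 1
G(22) = mex{1,0,3,3} = 2
G(23) = mex{2,1,0,0} = 3
G(24) = mex{3,2,1,1} = 0
G(25) = mex{0,3,2,2} = 1
G(26) = mex{1,0,3,3} = 2
Pile A: G(25) = 1.
Pile B: G(26) = 2.
Combined Grundy value = 1 ⊕ 2 = 3.

3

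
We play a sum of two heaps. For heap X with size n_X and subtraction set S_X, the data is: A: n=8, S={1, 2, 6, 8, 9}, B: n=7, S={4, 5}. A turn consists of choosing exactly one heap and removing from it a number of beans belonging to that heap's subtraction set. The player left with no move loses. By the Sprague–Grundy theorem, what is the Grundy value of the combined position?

0

Heap A, S = {1, 2, 6, 8, 9}:
n : 0 1 2 3 4 5 6 7 8
G : 0 1 2 0 1 2 3 0 1
G_A(8) = 1.
Heap B, S = {4, 5}:
n : 0 1 2 3 4 5 6 7
G : 0 0 0 0 1 1 1 1
G_B(7) = 1.
Combined Grundy value = 1 ⊕ 1 = 0.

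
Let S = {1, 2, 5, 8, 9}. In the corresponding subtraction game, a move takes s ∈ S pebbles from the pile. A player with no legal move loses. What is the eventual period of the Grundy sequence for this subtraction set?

G(0) = 0
G(1) = mex{0} = 1
G(2) = mex{1,0} = 2
G(3) = mex{2,1} = 0
G(4) = mex{0,2} = 1
G(5) = mex{1,0,0} = 2
G(6) = mex{2,1,1} = 0
G(7) = mex{0,2,2} = 1
G(8) = mex{1,0,0,0} = 2
G(9) = mex{2,1,1,1,0} = 3
G(10) = mex{3,2,2,2,1} = 0
G(11) = mex{0,3,0,0,2} = 1
G(12) = mex{1,0,1,1,0} = 2
G(13) = mex{2,1,2,2,1} = 0
G(14) = mex{0,2,3,0,2} = 1
G(15) = mex{1,0,0,1,0} = 2
G(16) = mex{2,1,1,2,1} = 0
G(17) = mex{0,2,2,3,2} = 1
G(18) = mex{1,0,0,0,3} = 2
G(19) = mex{2,1,1,1,0} = 3
G(20) = mex{3,2,2,2,1} = 0
G(21) = mex{0,3,0,0,2} = 1
G(n+10) = G(n) holds for n = 0,…,8 (a full window of length max(S) = 9), so the sequence is purely periodic with period 10.

10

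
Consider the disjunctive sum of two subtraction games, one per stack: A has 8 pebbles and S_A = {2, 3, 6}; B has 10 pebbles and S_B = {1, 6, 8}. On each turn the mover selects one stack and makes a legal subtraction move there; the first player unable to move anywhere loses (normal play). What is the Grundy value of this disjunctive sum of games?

3

Stack A, S = {2, 3, 6}:
G(0) = 0
G(1) = mex{} = 0
G(2) = mex{0} = 1
G(3) = mex{0,0} = 1
G(4) = mex{1,0} = 2
G(5) = mex{1,1} = 0
G(6) = mex{2,1,0} = 3
G(7) = mex{0,2,0} = 1
G(8) = mex{3,0,1} = 2
G_A(8) = 2.
Stack B, S = {1, 6, 8}:
G(0) = 0
G(1) = mex{0} = 1
G(2) = mex{1} = 0
G(3) = mex{0} = 1
G(4) = mex{1} = 0
G(5) = mex{0} = 1
G(6) = mex{1,0} = 2
G(7) = mex{2,1} = 0
G(8) = mex{0,0,0} = 1
G(9) = mex{1,1,1} = 0
G(10) = mex{0,0,0} = 1
G_B(10) = 1.
Combined Grundy value = 2 ⊕ 1 = 3.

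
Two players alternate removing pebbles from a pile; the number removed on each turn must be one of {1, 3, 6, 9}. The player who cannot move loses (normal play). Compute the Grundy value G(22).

2

G(0) = 0
G(1) = mex{0} = 1
G(2) = mex{1} = 0
G(3) = mex{0,0} = 1
G(4) = mex{1,1} = 0
G(5) = mex{0,0} = 1
G(6) = mex{1,1,0} = 2
G(7) = mex{2,0,1} = 3
G(8) = mex{3,1,0} = 2
G(9) = mex{2,2,1,0} = 3
G(10) = mex{3,3,0,1} = 2
G(11) = mex{2,2,1,0} = 3
G(12) = mex{3,3,2,1} = 0
G(13) = mex{0,2,3,0} = 1
G(14) = mex{1,3,2,1} = 0
G(15) = mex{0,0,3,2} = 1
G(16) = mex{1,1,2,3} = 0
G(17) = mex{0,0,3,2} = 1
G(18) = mex{1,1,0,3} = 2
G(19) = mex{2,0,1,2} = 3
G(20) = mex{3,1,0,3} = 2
G(21) = mex{2,2,1,0} = 3
G(22) = mex{3,3,0,1} = 2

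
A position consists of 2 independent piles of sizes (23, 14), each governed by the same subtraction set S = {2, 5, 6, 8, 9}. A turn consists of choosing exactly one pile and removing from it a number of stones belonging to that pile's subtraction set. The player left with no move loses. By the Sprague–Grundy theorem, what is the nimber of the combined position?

All piles use S = {2, 5, 6, 8, 9}:
n :  0  1  2  3  4  5  6  7  8  9 10 11 12 13 14 15 16 17 18 19 20 21 22 23
G :  0  0  1  1  0  2  1  3  2  2  3  0  2  1  0  0  1  1  0  2  1  3  2  2
Pile A: G(23) = 2.
Pile B: G(14) = 0.
Combined Grundy value = 2 ⊕ 0 = 2.

2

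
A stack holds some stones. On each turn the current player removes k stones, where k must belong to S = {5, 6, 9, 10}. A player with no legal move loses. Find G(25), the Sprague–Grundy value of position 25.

n :  0  1  2  3  4  5  6  7  8  9 10 11 12 13 14 15 16 17 18 19 20 21 22 23 24 25
G :  0  0  0  0  0  1  1  1  1  1  2  2  2  2  2  0  0  0  0  0  1  1  1  1  1  2

2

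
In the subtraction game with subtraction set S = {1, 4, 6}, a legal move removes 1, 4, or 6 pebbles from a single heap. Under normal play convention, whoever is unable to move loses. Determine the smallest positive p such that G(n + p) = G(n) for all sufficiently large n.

G(0) = 0
G(1) = mex{0} = 1
G(2) = mex{1} = 0
G(3) = mex{0} = 1
G(4) = mex{1,0} = 2
G(5) = mex{2,1} = 0
G(6) = mex{0,0,0} = 1
G(7) = mex{1,1,1} = 0
G(8) = mex{0,2,0} = 1
G(9) = mex{1,0,1} = 2
G(10) = mex{2,1,2} = 0
G(11) = mex{0,0,0} = 1
G(12) = mex{1,1,1} = 0
G(13) = mex{0,2,0} = 1
G(14) = mex{1,0,1} = 2
G(n+5) = G(n) holds for n = 0,…,5 (a full window of length max(S) = 6), so the sequence is purely periodic with period 5.

5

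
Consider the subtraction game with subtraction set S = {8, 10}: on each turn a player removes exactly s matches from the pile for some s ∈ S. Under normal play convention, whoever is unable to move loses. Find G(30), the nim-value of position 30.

G(0) = 0
G(1) = mex{} = 0
G(2) = mex{} = 0
G(3) = mex{} = 0
G(4) = mex{} = 0
G(5) = mex{} = 0
G(6) = mex{} = 0
G(7) = mex{} = 0
G(8) = mex{0} = 1
G(9) = mex{0} = 1
G(10) = mex{0,0} = 1
G(11) = mex{0,0} = 1
G(12) = mex{0,0} = 1
G(13) = mex{0,0} = 1
G(14) = mex{0,0} = 1
G(15) = mex{0,0} = 1
G(16) = mex{1,0} = 2
G(17) = mex{1,0} = 2
G(18) = mex{1,1} = 0
G(19) = mex{1,1} = 0
G(20) = mex{1,1} = 0
G(21) = mex{1,1} = 0
G(22) = mex{1,1} = 0
G(23) = mex{1,1} = 0
G(24) = mex{2,1} = 0
G(25) = mex{2,1} = 0
G(26) = mex{0,2} = 1
G(27) = mex{0,2} = 1
G(28) = mex{0,0} = 1
G(29) = mex{0,0} = 1
G(30) = mex{0,0} = 1

1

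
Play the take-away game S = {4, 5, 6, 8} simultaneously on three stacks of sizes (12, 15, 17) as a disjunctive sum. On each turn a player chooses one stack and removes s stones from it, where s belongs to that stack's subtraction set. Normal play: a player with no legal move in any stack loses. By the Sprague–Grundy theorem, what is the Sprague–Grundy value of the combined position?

1

All stacks use S = {4, 5, 6, 8}:
n :  0  1  2  3  4  5  6  7  8  9 10 11 12 13 14 15 16 17
G :  0  0  0  0  1  1  1  1  2  2  2  2  0  0  0  0  1  1
Stack A: G(12) = 0.
Stack B: G(15) = 0.
Stack C: G(17) = 1.
Combined Grundy value = 0 ⊕ 0 ⊕ 1 = 1.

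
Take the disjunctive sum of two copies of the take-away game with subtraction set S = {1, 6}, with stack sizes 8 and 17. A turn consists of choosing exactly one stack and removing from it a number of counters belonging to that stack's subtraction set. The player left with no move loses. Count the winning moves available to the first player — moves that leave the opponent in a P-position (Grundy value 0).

All stacks use S = {1, 6}:
G(0) = 0
G(1) = mex{0} = 1
G(2) = mex{1} = 0
G(3) = mex{0} = 1
G(4) = mex{1} = 0
G(5) = mex{0} = 1
G(6) = mex{1,0} = 2
G(7) = mex{2,1} = 0
G(8) = mex{0,0} = 1
G(9) = mex{1,1} = 0
G(10) = mex{0,0} = 1
G(11) = mex{1,1} = 0
G(12) = mex{0,2} = 1
G(13) = mex{1,0} = 2
G(14) = mex{2,1} = 0
G(15) = mex{0,0} = 1
G(16) = mex{1,1} = 0
G(17) = mex{0,0} = 1
Stack A: G(8) = 1.
Stack B: G(17) = 1.
Combined Grundy value = 1 ⊕ 1 = 0.
A winning move leaves total XOR = 0, i.e. changes one component's Grundy value g to g ⊕ X where X is the current total.
Stack A: target g' = 1⊕0 = 1, but every legal move changes the Grundy value (mex property), so 0 moves.
Stack B: target g' = 1⊕0 = 1, but every legal move changes the Grundy value (mex property), so 0 moves.

0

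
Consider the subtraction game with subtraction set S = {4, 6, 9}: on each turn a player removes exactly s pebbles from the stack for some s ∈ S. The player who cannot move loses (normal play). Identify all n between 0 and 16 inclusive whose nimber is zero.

n :  0  1  2  3  4  5  6  7  8  9 10 11 12 13 14 15 16
G :  0  0  0  0  1  1  1  1  2  2  2  2  3  0  0  0  0
P-positions are exactly the n with G(n) = 0.

0, 1, 2, 3, 13, 14, 15, 16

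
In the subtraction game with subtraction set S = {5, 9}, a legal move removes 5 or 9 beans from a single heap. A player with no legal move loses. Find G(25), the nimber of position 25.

n :  0  1  2  3  4  5  6  7  8  9 10 11 12 13 14 15 16 17 18 19 20 21 22 23 24 25
G :  0  0  0  0  0  1  1  1  1  1  2  2  2  2  0  0  0  0  0  1  1  1  1  1  2  2

2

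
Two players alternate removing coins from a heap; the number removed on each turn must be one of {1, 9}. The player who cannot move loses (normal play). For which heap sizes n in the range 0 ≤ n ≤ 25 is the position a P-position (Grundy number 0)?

0, 2, 4, 6, 8, 10, 12, 14, 16, 18, 20, 22, 24

n :  0  1  2  3  4  5  6  7  8  9 10 11 12 13 14 15 16 17 18 19 20 21 22 23 24 25
G :  0  1  0  1  0  1  0  1  0  1  0  1  0  1  0  1  0  1  0  1  0  1  0  1  0  1
P-positions are exactly the n with G(n) = 0.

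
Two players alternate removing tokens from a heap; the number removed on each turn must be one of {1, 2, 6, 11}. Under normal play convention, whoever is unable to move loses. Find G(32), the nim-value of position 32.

1

G(0) = 0
G(1) = mex{0} = 1
G(2) = mex{1,0} = 2
G(3) = mex{2,1} = 0
G(4) = mex{0,2} = 1
G(5) = mex{1,0} = 2
G(6) = mex{2,1,0} = 3
G(7) = mex{3,2,1} = 0
G(8) = mex{0,3,2} = 1
G(9) = mex{1,0,0} = 2
G(10) = mex{2,1,1} = 0
G(11) = mex{0,2,2,0} = 1
G(12) = mex{1,0,3,1} = 2
G(13) = mex{2,1,0,2} = 3
G(14) = mex{3,2,1,0} = 4
G(15) = mex{4,3,2,1} = 0
G(16) = mex{0,4,0,2} = 1
G(17) = mex{1,0,1,3} = 2
G(18) = mex{2,1,2,0} = 3
G(19) = mex{3,2,3,1} = 0
G(20) = mex{0,3,4,2} = 1
G(21) = mex{1,0,0,0} = 2
G(22) = mex{2,1,1,1} = 0
G(23) = mex{0,2,2,2} = 1
G(24) = mex{1,0,3,3} = 2
G(25) = mex{2,1,0,4} = 3
G(26) = mex{3,2,1,0} = 4
G(27) = mex{4,3,2,1} = 0
G(28) = mex{0,4,0,2} = 1
G(29) = mex{1,0,1,3} = 2
G(30) = mex{2,1,2,0} = 3
G(31) = mex{3,2,3,1} = 0
G(32) = mex{0,3,4,2} = 1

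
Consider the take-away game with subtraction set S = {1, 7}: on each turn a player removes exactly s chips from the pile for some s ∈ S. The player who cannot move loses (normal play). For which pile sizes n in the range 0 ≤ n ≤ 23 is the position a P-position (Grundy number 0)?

0, 2, 4, 6, 8, 10, 12, 14, 16, 18, 20, 22

G(0) = 0
G(1) = mex{0} = 1
G(2) = mex{1} = 0
G(3) = mex{0} = 1
G(4) = mex{1} = 0
G(5) = mex{0} = 1
G(6) = mex{1} = 0
G(7) = mex{0,0} = 1
G(8) = mex{1,1} = 0
G(9) = mex{0,0} = 1
G(10) = mex{1,1} = 0
G(11) = mex{0,0} = 1
G(12) = mex{1,1} = 0
G(13) = mex{0,0} = 1
G(14) = mex{1,1} = 0
G(15) = mex{0,0} = 1
G(16) = mex{1,1} = 0
G(17) = mex{0,0} = 1
G(18) = mex{1,1} = 0
G(19) = mex{0,0} = 1
G(20) = mex{1,1} = 0
G(21) = mex{0,0} = 1
G(22) = mex{1,1} = 0
G(23) = mex{0,0} = 1
P-positions are exactly the n with G(n) = 0.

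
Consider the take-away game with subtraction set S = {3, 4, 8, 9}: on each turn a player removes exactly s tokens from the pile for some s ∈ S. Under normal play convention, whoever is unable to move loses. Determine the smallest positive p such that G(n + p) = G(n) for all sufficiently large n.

G(0) = 0
G(1) = mex{} = 0
G(2) = mex{} = 0
G(3) = mex{0} = 1
G(4) = mex{0,0} = 1
G(5) = mex{0,0} = 1
G(6) = mex{1,0} = 2
G(7) = mex{1,1} = 0
G(8) = mex{1,1,0} = 2
G(9) = mex{2,1,0,0} = 3
G(10) = mex{0,2,0,0} = 1
G(11) = mex{2,0,1,0} = 3
G(12) = mex{3,2,1,1} = 0
G(13) = mex{1,3,1,1} = 0
G(14) = mex{3,1,2,1} = 0
G(15) = mex{0,3,0,2} = 1
G(16) = mex{0,0,2,0} = 1
G(17) = mex{0,0,3,2} = 1
G(18) = mex{1,0,1,3} = 2
G(19) = mex{1,1,3,1} = 0
G(20) = mex{1,1,0,3} = 2
G(21) = mex{2,1,0,0} = 3
G(22) = mex{0,2,0,0} = 1
G(23) = mex{2,0,1,0} = 3
G(24) = mex{3,2,1,1} = 0
G(25) = mex{1,3,1,1} = 0
G(n+12) = G(n) holds for n = 0,…,8 (a full window of length max(S) = 9), so the sequence is purely periodic with period 12.

12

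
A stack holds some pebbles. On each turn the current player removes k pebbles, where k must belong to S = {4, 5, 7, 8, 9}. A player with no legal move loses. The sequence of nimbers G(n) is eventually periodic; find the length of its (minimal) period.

13

n :  0  1  2  3  4  5  6  7  8  9 10 11 12 13 14 15 16 17 18 19 20 21 22 23 24 25 26 27
G :  0  0  0  0  1  1  1  1  2  2  2  2  3  0  0  0  0  1  1  1  1  2  2  2  2  3  0  0
G(n+13) = G(n) holds for n = 0,…,8 (a full window of length max(S) = 9), so the sequence is purely periodic with period 13.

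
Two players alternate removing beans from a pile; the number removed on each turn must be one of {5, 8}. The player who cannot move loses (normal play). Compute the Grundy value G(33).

1

G(0) = 0
G(1) = mex{} = 0
G(2) = mex{} = 0
G(3) = mex{} = 0
G(4) = mex{} = 0
G(5) = mex{0} = 1
G(6) = mex{0} = 1
G(7) = mex{0} = 1
G(8) = mex{0,0} = 1
G(9) = mex{0,0} = 1
G(10) = mex{1,0} = 2
G(11) = mex{1,0} = 2
G(12) = mex{1,0} = 2
G(13) = mex{1,1} = 0
G(14) = mex{1,1} = 0
G(15) = mex{2,1} = 0
G(16) = mex{2,1} = 0
G(17) = mex{2,1} = 0
G(18) = mex{0,2} = 1
G(19) = mex{0,2} = 1
G(20) = mex{0,2} = 1
G(21) = mex{0,0} = 1
G(22) = mex{0,0} = 1
G(23) = mex{1,0} = 2
G(24) = mex{1,0} = 2
G(25) = mex{1,0} = 2
G(26) = mex{1,1} = 0
G(27) = mex{1,1} = 0
G(28) = mex{2,1} = 0
G(29) = mex{2,1} = 0
G(30) = mex{2,1} = 0
G(31) = mex{0,2} = 1
G(32) = mex{0,2} = 1
G(33) = mex{0,2} = 1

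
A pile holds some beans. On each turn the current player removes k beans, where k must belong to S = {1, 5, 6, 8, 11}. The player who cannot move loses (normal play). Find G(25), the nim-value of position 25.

3

G(0) = 0
G(1) = mex{0} = 1
G(2) = mex{1} = 0
G(3) = mex{0} = 1
G(4) = mex{1} = 0
G(5) = mex{0,0} = 1
G(6) = mex{1,1,0} = 2
G(7) = mex{2,0,1} = 3
G(8) = mex{3,1,0,0} = 2
G(9) = mex{2,0,1,1} = 3
G(10) = mex{3,1,0,0} = 2
G(11) = mex{2,2,1,1,0} = 3
G(12) = mex{3,3,2,0,1} = 4
G(13) = mex{4,2,3,1,0} = 5
G(14) = mex{5,3,2,2,1} = 0
G(15) = mex{0,2,3,3,0} = 1
G(16) = mex{1,3,2,2,1} = 0
G(17) = mex{0,4,3,3,2} = 1
G(18) = mex{1,5,4,2,3} = 0
G(19) = mex{0,0,5,3,2} = 1
G(20) = mex{1,1,0,4,3} = 2
G(21) = mex{2,0,1,5,2} = 3
G(22) = mex{3,1,0,0,3} = 2
G(23) = mex{2,0,1,1,4} = 3
G(24) = mex{3,1,0,0,5} = 2
G(25) = mex{2,2,1,1,0} = 3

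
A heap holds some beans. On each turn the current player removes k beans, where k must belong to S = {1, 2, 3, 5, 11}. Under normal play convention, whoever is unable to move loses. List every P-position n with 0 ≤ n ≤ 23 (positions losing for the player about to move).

0, 4, 8, 12, 16, 20

n :  0  1  2  3  4  5  6  7  8  9 10 11 12 13 14 15 16 17 18 19 20 21 22 23
G :  0  1  2  3  0  1  2  3  0  1  2  3  0  1  2  3  0  1  2  3  0  1  2  3
P-positions are exactly the n with G(n) = 0.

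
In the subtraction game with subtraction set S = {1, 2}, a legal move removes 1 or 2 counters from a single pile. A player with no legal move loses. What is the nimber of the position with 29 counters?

n :  0  1  2  3  4  5  6  7  8  9 10 11 12 13 14 15 16 17 18 19 20 21 22 23 24 25 26 27 28 29
G :  0  1  2  0  1  2  0  1  2  0  1  2  0  1  2  0  1  2  0  1  2  0  1  2  0  1  2  0  1  2

2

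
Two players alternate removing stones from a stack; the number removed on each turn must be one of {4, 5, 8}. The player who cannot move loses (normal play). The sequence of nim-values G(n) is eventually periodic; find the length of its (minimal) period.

12

n :  0  1  2  3  4  5  6  7  8  9 10 11 12 13 14 15 16 17 18 19 20 21 22 23 24 25
G :  0  0  0  0  1  1  1  1  2  2  2  2  0  0  0  0  1  1  1  1  2  2  2  2  0  0
G(n+12) = G(n) holds for n = 0,…,7 (a full window of length max(S) = 8), so the sequence is purely periodic with period 12.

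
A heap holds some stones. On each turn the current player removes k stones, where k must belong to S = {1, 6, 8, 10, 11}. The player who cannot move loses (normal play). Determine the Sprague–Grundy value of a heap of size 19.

3

G(0) = 0
G(1) = mex{0} = 1
G(2) = mex{1} = 0
G(3) = mex{0} = 1
G(4) = mex{1} = 0
G(5) = mex{0} = 1
G(6) = mex{1,0} = 2
G(7) = mex{2,1} = 0
G(8) = mex{0,0,0} = 1
G(9) = mex{1,1,1} = 0
G(10) = mex{0,0,0,0} = 1
G(11) = mex{1,1,1,1,0} = 2
G(12) = mex{2,2,0,0,1} = 3
G(13) = mex{3,0,1,1,0} = 2
G(14) = mex{2,1,2,0,1} = 3
G(15) = mex{3,0,0,1,0} = 2
G(16) = mex{2,1,1,2,1} = 0
G(17) = mex{0,2,0,0,2} = 1
G(18) = mex{1,3,1,1,0} = 2
G(19) = mex{2,2,2,0,1} = 3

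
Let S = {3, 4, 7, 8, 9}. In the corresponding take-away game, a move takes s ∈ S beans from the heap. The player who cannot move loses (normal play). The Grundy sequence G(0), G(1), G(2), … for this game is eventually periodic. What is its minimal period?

G(0) = 0
G(1) = mex{} = 0
G(2) = mex{} = 0
G(3) = mex{0} = 1
G(4) = mex{0,0} = 1
G(5) = mex{0,0} = 1
G(6) = mex{1,0} = 2
G(7) = mex{1,1,0} = 2
G(8) = mex{1,1,0,0} = 2
G(9) = mex{2,1,0,0,0} = 3
G(10) = mex{2,2,1,0,0} = 3
G(11) = mex{2,2,1,1,0} = 3
G(12) = mex{3,2,1,1,1} = 0
G(13) = mex{3,3,2,1,1} = 0
G(14) = mex{3,3,2,2,1} = 0
G(15) = mex{0,3,2,2,2} = 1
G(16) = mex{0,0,3,2,2} = 1
G(17) = mex{0,0,3,3,2} = 1
G(18) = mex{1,0,3,3,3} = 2
G(19) = mex{1,1,0,3,3} = 2
G(20) = mex{1,1,0,0,3} = 2
G(21) = mex{2,1,0,0,0} = 3
G(22) = mex{2,2,1,0,0} = 3
G(23) = mex{2,2,1,1,0} = 3
G(24) = mex{3,2,1,1,1} = 0
G(25) = mex{3,3,2,1,1} = 0
G(n+12) = G(n) holds for n = 0,…,8 (a full window of length max(S) = 9), so the sequence is purely periodic with period 12.

12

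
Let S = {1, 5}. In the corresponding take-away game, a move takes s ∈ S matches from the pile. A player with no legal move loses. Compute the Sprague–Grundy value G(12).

G(0) = 0
G(1) = mex{0} = 1
G(2) = mex{1} = 0
G(3) = mex{0} = 1
G(4) = mex{1} = 0
G(5) = mex{0,0} = 1
G(6) = mex{1,1} = 0
G(7) = mex{0,0} = 1
G(8) = mex{1,1} = 0
G(9) = mex{0,0} = 1
G(10) = mex{1,1} = 0
G(11) = mex{0,0} = 1
G(12) = mex{1,1} = 0

0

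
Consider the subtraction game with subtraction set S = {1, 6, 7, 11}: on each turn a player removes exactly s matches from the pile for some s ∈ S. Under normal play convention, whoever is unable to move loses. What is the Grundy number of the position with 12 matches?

n :  0  1  2  3  4  5  6  7  8  9 10 11 12
G :  0  1  0  1  0  1  2  3  2  3  2  3  0

0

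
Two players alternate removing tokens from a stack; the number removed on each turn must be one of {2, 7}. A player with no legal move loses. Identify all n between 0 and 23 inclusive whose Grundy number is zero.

n :  0  1  2  3  4  5  6  7  8  9 10 11 12 13 14 15 16 17 18 19 20 21 22 23
G :  0  0  1  1  0  0  1  1  2  0  0  1  1  0  0  1  1  2  0  0  1  1  0  0
P-positions are exactly the n with G(n) = 0.

0, 1, 4, 5, 9, 10, 13, 14, 18, 19, 22, 23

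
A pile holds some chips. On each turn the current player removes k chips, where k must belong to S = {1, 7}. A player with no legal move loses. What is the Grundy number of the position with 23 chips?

1

G(0) = 0
G(1) = mex{0} = 1
G(2) = mex{1} = 0
G(3) = mex{0} = 1
G(4) = mex{1} = 0
G(5) = mex{0} = 1
G(6) = mex{1} = 0
G(7) = mex{0,0} = 1
G(8) = mex{1,1} = 0
G(9) = mex{0,0} = 1
G(10) = mex{1,1} = 0
G(11) = mex{0,0} = 1
G(12) = mex{1,1} = 0
G(13) = mex{0,0} = 1
G(14) = mex{1,1} = 0
G(15) = mex{0,0} = 1
G(16) = mex{1,1} = 0
G(17) = mex{0,0} = 1
G(18) = mex{1,1} = 0
G(19) = mex{0,0} = 1
G(20) = mex{1,1} = 0
G(21) = mex{0,0} = 1
G(22) = mex{1,1} = 0
G(23) = mex{0,0} = 1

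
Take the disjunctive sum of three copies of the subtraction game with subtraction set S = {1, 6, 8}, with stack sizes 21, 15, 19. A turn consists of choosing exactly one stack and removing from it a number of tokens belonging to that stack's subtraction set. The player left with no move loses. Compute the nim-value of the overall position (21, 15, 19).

0

All stacks use S = {1, 6, 8}:
n :  0  1  2  3  4  5  6  7  8  9 10 11 12 13 14 15 16 17 18 19 20 21
G :  0  1  0  1  0  1  2  0  1  0  1  0  1  2  0  1  0  1  0  1  2  0
Stack A: G(21) = 0.
Stack B: G(15) = 1.
Stack C: G(19) = 1.
Combined Grundy value = 0 ⊕ 1 ⊕ 1 = 0.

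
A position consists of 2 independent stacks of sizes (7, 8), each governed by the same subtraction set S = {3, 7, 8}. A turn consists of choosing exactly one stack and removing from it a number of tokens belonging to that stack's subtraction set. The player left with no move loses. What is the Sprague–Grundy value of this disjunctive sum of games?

All stacks use S = {3, 7, 8}:
G(0) = 0
G(1) = mex{} = 0
G(2) = mex{} = 0
G(3) = mex{0} = 1
G(4) = mex{0} = 1
G(5) = mex{0} = 1
G(6) = mex{1} = 0
G(7) = mex{1,0} = 2
G(8) = mex{1,0,0} = 2
Stack A: G(7) = 2.
Stack B: G(8) = 2.
Combined Grundy value = 2 ⊕ 2 = 0.

0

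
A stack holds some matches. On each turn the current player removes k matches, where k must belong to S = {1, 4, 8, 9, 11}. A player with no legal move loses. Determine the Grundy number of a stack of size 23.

G(0) = 0
G(1) = mex{0} = 1
G(2) = mex{1} = 0
G(3) = mex{0} = 1
G(4) = mex{1,0} = 2
G(5) = mex{2,1} = 0
G(6) = mex{0,0} = 1
G(7) = mex{1,1} = 0
G(8) = mex{0,2,0} = 1
G(9) = mex{1,0,1,0} = 2
G(10) = mex{2,1,0,1} = 3
G(11) = mex{3,0,1,0,0} = 2
G(12) = mex{2,1,2,1,1} = 0
G(13) = mex{0,2,0,2,0} = 1
G(14) = mex{1,3,1,0,1} = 2
G(15) = mex{2,2,0,1,2} = 3
G(16) = mex{3,0,1,0,0} = 2
G(17) = mex{2,1,2,1,1} = 0
G(18) = mex{0,2,3,2,0} = 1
G(19) = mex{1,3,2,3,1} = 0
G(20) = mex{0,2,0,2,2} = 1
G(21) = mex{1,0,1,0,3} = 2
G(22) = mex{2,1,2,1,2} = 0
G(23) = mex{0,0,3,2,0} = 1

1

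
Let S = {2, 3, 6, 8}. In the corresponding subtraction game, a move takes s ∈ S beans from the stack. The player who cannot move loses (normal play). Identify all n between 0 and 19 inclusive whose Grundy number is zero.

G(0) = 0
G(1) = mex{} = 0
G(2) = mex{0} = 1
G(3) = mex{0,0} = 1
G(4) = mex{1,0} = 2
G(5) = mex{1,1} = 0
G(6) = mex{2,1,0} = 3
G(7) = mex{0,2,0} = 1
G(8) = mex{3,0,1,0} = 2
G(9) = mex{1,3,1,0} = 2
G(10) = mex{2,1,2,1} = 0
G(11) = mex{2,2,0,1} = 3
G(12) = mex{0,2,3,2} = 1
G(13) = mex{3,0,1,0} = 2
G(14) = mex{1,3,2,3} = 0
G(15) = mex{2,1,2,1} = 0
G(16) = mex{0,2,0,2} = 1
G(17) = mex{0,0,3,2} = 1
G(18) = mex{1,0,1,0} = 2
G(19) = mex{1,1,2,3} = 0
P-positions are exactly the n with G(n) = 0.

0, 1, 5, 10, 14, 15, 19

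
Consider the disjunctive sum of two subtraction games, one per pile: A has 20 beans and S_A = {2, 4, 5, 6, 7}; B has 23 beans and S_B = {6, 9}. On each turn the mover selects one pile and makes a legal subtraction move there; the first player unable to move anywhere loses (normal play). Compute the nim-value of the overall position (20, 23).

Pile A, S = {2, 4, 5, 6, 7}:
n :  0  1  2  3  4  5  6  7  8  9 10 11 12 13 14 15 16 17 18 19 20
G :  0  0  1  1  2  2  3  3  4  0  0  1  1  2  2  3  3  4  0  0  1
G_A(20) = 1.
Pile B, S = {6, 9}:
G(0) = 0
G(1) = mex{} = 0
G(2) = mex{} = 0
G(3) = mex{} = 0
G(4) = mex{} = 0
G(5) = mex{} = 0
G(6) = mex{0} = 1
G(7) = mex{0} = 1
G(8) = mex{0} = 1
G(9) = mex{0,0} = 1
G(10) = mex{0,0} = 1
G(11) = mex{0,0} = 1
G(12) = mex{1,0} = 2
G(13) = mex{1,0} = 2
G(14) = mex{1,0} = 2
G(15) = mex{1,1} = 0
G(16) = mex{1,1} = 0
G(17) = mex{1,1} = 0
G(18) = mex{2,1} = 0
G(19) = mex{2,1} = 0
G(20) = mex{2,1} = 0
G(21) = mex{0,2} = 1
G(22) = mex{0,2} = 1
G(23) = mex{0,2} = 1
G_B(23) = 1.
Combined Grundy value = 1 ⊕ 1 = 0.

0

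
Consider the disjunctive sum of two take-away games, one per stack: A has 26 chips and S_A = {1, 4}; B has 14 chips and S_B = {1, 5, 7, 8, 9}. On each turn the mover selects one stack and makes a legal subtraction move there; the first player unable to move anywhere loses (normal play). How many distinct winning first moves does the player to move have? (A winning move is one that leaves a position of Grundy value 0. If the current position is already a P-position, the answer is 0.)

2

Stack A, S = {1, 4}:
G(0) = 0
G(1) = mex{0} = 1
G(2) = mex{1} = 0
G(3) = mex{0} = 1
G(4) = mex{1,0} = 2
G(5) = mex{2,1} = 0
G(6) = mex{0,0} = 1
G(7) = mex{1,1} = 0
G(8) = mex{0,2} = 1
G(9) = mex{1,0} = 2
G(10) = mex{2,1} = 0
G(11) = mex{0,0} = 1
G(12) = mex{1,1} = 0
G(13) = mex{0,2} = 1
G(14) = mex{1,0} = 2
G(15) = mex{2,1} = 0
G(16) = mex{0,0} = 1
G(17) = mex{1,1} = 0
G(18) = mex{0,2} = 1
G(19) = mex{1,0} = 2
G(20) = mex{2,1} = 0
G(21) = mex{0,0} = 1
G(22) = mex{1,1} = 0
G(23) = mex{0,2} = 1
G(24) = mex{1,0} = 2
G(25) = mex{2,1} = 0
G(26) = mex{0,0} = 1
G_A(26) = 1.
Stack B, S = {1, 5, 7, 8, 9}:
G(0) = 0
G(1) = mex{0} = 1
G(2) = mex{1} = 0
G(3) = mex{0} = 1
G(4) = mex{1} = 0
G(5) = mex{0,0} = 1
G(6) = mex{1,1} = 0
G(7) = mex{0,0,0} = 1
G(8) = mex{1,1,1,0} = 2
G(9) = mex{2,0,0,1,0} = 3
G(10) = mex{3,1,1,0,1} = 2
G(11) = mex{2,0,0,1,0} = 3
G(12) = mex{3,1,1,0,1} = 2
G(13) = mex{2,2,0,1,0} = 3
G(14) = mex{3,3,1,0,1} = 2
G_B(14) = 2.
Combined Grundy value = 1 ⊕ 2 = 3.
A winning move leaves total XOR = 0, i.e. changes one component's Grundy value g to g ⊕ X where X is the current total.
Stack A: need g' = 1⊕3 = 2. Options: 26−1→G=0, 26−4→G=0. Hits: 0.
Stack B: need g' = 2⊕3 = 1. Options: 14−1→G=3, 14−5→G=3, 14−7→G=1, 14−8→G=0, 14−9→G=1. Hits: 2.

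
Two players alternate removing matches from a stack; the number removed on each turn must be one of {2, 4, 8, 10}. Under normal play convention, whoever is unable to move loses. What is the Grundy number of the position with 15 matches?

1

n :  0  1  2  3  4  5  6  7  8  9 10 11 12 13 14 15
G :  0  0  1  1  2  2  0  0  1  1  2  2  0  0  1  1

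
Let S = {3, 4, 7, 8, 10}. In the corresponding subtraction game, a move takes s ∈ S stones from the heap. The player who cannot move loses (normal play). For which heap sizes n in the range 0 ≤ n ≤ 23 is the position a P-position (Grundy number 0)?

0, 1, 2, 13, 14, 15

n :  0  1  2  3  4  5  6  7  8  9 10 11 12 13 14 15 16 17 18 19 20 21 22 23
G :  0  0  0  1  1  1  2  2  2  3  3  3  4  0  0  0  1  1  1  2  2  2  3  3
P-positions are exactly the n with G(n) = 0.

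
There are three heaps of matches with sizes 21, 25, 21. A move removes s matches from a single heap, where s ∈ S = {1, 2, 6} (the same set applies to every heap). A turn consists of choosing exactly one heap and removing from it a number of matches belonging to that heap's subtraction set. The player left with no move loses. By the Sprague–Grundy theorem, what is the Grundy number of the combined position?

All heaps use S = {1, 2, 6}:
n :  0  1  2  3  4  5  6  7  8  9 10 11 12 13 14 15 16 17 18 19 20 21 22 23 24 25
G :  0  1  2  0  1  2  3  0  1  2  0  1  2  3  0  1  2  0  1  2  3  0  1  2  0  1
Heap A: G(21) = 0.
Heap B: G(25) = 1.
Heap C: G(21) = 0.
Combined Grundy value = 0 ⊕ 1 ⊕ 0 = 1.

1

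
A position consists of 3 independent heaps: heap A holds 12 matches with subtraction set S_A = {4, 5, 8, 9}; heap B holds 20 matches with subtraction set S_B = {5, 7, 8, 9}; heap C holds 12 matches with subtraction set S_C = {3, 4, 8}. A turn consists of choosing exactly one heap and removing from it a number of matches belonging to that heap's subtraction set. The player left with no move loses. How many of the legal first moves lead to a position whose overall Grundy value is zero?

Heap A, S = {4, 5, 8, 9}:
G(0) = 0
G(1) = mex{} = 0
G(2) = mex{} = 0
G(3) = mex{} = 0
G(4) = mex{0} = 1
G(5) = mex{0,0} = 1
G(6) = mex{0,0} = 1
G(7) = mex{0,0} = 1
G(8) = mex{1,0,0} = 2
G(9) = mex{1,1,0,0} = 2
G(10) = mex{1,1,0,0} = 2
G(11) = mex{1,1,0,0} = 2
G(12) = mex{2,1,1,0} = 3
G_A(12) = 3.
Heap B, S = {5, 7, 8, 9}:
G(0) = 0
G(1) = mex{} = 0
G(2) = mex{} = 0
G(3) = mex{} = 0
G(4) = mex{} = 0
G(5) = mex{0} = 1
G(6) = mex{0} = 1
G(7) = mex{0,0} = 1
G(8) = mex{0,0,0} = 1
G(9) = mex{0,0,0,0} = 1
G(10) = mex{1,0,0,0} = 2
G(11) = mex{1,0,0,0} = 2
G(12) = mex{1,1,0,0} = 2
G(13) = mex{1,1,1,0} = 2
G(14) = mex{1,1,1,1} = 0
G(15) = mex{2,1,1,1} = 0
G(16) = mex{2,1,1,1} = 0
G(17) = mex{2,2,1,1} = 0
G(18) = mex{2,2,2,1} = 0
G(19) = mex{0,2,2,2} = 1
G(20) = mex{0,2,2,2} = 1
G_B(20) = 1.
Heap C, S = {3, 4, 8}:
G(0) = 0
G(1) = mex{} = 0
G(2) = mex{} = 0
G(3) = mex{0} = 1
G(4) = mex{0,0} = 1
G(5) = mex{0,0} = 1
G(6) = mex{1,0} = 2
G(7) = mex{1,1} = 0
G(8) = mex{1,1,0} = 2
G(9) = mex{2,1,0} = 3
G(10) = mex{0,2,0} = 1
G(11) = mex{2,0,1} = 3
G(12) = mex{3,2,1} = 0
G_C(12) = 0.
Combined Grundy value = 3 ⊕ 1 ⊕ 0 = 2.
A winning move leaves total XOR = 0, i.e. changes one component's Grundy value g to g ⊕ X where X is the current total.
Heap A: need g' = 3⊕2 = 1. Options: 12−4→G=2, 12−5→G=1, 12−8→G=1, 12−9→G=0. Hits: 2.
Heap B: need g' = 1⊕2 = 3. Options: 20−5→G=0, 20−7→G=2, 20−8→G=2, 20−9→G=2. Hits: 0.
Heap C: need g' = 0⊕2 = 2. Options: 12−3→G=3, 12−4→G=2, 12−8→G=1. Hits: 1.

3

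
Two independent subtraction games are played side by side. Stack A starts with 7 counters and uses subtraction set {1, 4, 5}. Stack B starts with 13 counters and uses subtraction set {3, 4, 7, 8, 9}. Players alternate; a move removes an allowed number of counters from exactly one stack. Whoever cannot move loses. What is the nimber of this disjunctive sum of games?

3

Stack A, S = {1, 4, 5}:
G(0) = 0
G(1) = mex{0} = 1
G(2) = mex{1} = 0
G(3) = mex{0} = 1
G(4) = mex{1,0} = 2
G(5) = mex{2,1,0} = 3
G(6) = mex{3,0,1} = 2
G(7) = mex{2,1,0} = 3
G_A(7) = 3.
Stack B, S = {3, 4, 7, 8, 9}:
G(0) = 0
G(1) = mex{} = 0
G(2) = mex{} = 0
G(3) = mex{0} = 1
G(4) = mex{0,0} = 1
G(5) = mex{0,0} = 1
G(6) = mex{1,0} = 2
G(7) = mex{1,1,0} = 2
G(8) = mex{1,1,0,0} = 2
G(9) = mex{2,1,0,0,0} = 3
G(10) = mex{2,2,1,0,0} = 3
G(11) = mex{2,2,1,1,0} = 3
G(12) = mex{3,2,1,1,1} = 0
G(13) = mex{3,3,2,1,1} = 0
G_B(13) = 0.
Combined Grundy value = 3 ⊕ 0 = 3.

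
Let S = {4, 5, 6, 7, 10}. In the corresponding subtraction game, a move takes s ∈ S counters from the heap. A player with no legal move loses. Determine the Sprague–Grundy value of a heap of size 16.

G(0) = 0
G(1) = mex{} = 0
G(2) = mex{} = 0
G(3) = mex{} = 0
G(4) = mex{0} = 1
G(5) = mex{0,0} = 1
G(6) = mex{0,0,0} = 1
G(7) = mex{0,0,0,0} = 1
G(8) = mex{1,0,0,0} = 2
G(9) = mex{1,1,0,0} = 2
G(10) = mex{1,1,1,0,0} = 2
G(11) = mex{1,1,1,1,0} = 2
G(12) = mex{2,1,1,1,0} = 3
G(13) = mex{2,2,1,1,0} = 3
G(14) = mex{2,2,2,1,1} = 0
G(15) = mex{2,2,2,2,1} = 0
G(16) = mex{3,2,2,2,1} = 0

0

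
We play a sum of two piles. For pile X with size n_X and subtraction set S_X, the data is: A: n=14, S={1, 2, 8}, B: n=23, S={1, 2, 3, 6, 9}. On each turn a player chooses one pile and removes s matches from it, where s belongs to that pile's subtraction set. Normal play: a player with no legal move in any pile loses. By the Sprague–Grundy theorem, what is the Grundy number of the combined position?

1

Pile A, S = {1, 2, 8}:
n :  0  1  2  3  4  5  6  7  8  9 10 11 12 13 14
G :  0  1  2  0  1  2  0  1  2  0  1  2  0  1  2
G_A(14) = 2.
Pile B, S = {1, 2, 3, 6, 9}:
n :  0  1  2  3  4  5  6  7  8  9 10 11 12 13 14 15 16 17 18 19 20 21 22 23
G :  0  1  2  3  0  1  2  3  0  1  2  3  0  1  2  3  0  1  2  3  0  1  2  3
G_B(23) = 3.
Combined Grundy value = 2 ⊕ 3 = 1.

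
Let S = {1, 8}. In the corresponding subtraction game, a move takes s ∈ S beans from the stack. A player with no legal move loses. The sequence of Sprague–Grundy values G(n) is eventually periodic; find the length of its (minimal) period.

9

G(0) = 0
G(1) = mex{0} = 1
G(2) = mex{1} = 0
G(3) = mex{0} = 1
G(4) = mex{1} = 0
G(5) = mex{0} = 1
G(6) = mex{1} = 0
G(7) = mex{0} = 1
G(8) = mex{1,0} = 2
G(9) = mex{2,1} = 0
G(10) = mex{0,0} = 1
G(11) = mex{1,1} = 0
G(12) = mex{0,0} = 1
G(13) = mex{1,1} = 0
G(14) = mex{0,0} = 1
G(15) = mex{1,1} = 0
G(16) = mex{0,2} = 1
G(17) = mex{1,0} = 2
G(18) = mex{2,1} = 0
G(19) = mex{0,0} = 1
G(n+9) = G(n) holds for n = 0,…,7 (a full window of length max(S) = 8), so the sequence is purely periodic with period 9.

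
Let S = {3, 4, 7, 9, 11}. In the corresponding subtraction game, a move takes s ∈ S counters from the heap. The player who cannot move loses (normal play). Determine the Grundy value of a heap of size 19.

1

n :  0  1  2  3  4  5  6  7  8  9 10 11 12 13 14 15 16 17 18 19
G :  0  0  0  1  1  1  2  2  2  3  3  3  4  4  0  0  0  1  1  1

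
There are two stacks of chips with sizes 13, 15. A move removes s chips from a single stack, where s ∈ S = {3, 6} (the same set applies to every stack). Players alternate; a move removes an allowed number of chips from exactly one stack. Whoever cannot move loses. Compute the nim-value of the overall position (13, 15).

All stacks use S = {3, 6}:
n :  0  1  2  3  4  5  6  7  8  9 10 11 12 13 14 15
G :  0  0  0  1  1  1  2  2  2  0  0  0  1  1  1  2
Stack A: G(13) = 1.
Stack B: G(15) = 2.
Combined Grundy value = 1 ⊕ 2 = 3.

3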